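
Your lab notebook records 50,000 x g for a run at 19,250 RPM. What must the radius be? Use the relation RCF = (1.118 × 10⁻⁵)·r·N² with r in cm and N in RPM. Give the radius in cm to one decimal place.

≈ 12.1 cm

RCF = 1.118 × 10⁻⁵ × r × N²
50000 = 1.118 × 10⁻⁵ × r × (19250)²
r = 50000 / (1.118 × 10⁻⁵ × 370,562,500) = 50000 / 4142.889 ≈ 12.069 cm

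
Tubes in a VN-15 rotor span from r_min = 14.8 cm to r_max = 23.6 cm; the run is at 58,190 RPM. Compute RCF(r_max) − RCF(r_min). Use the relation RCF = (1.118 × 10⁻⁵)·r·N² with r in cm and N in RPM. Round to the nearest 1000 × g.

≈ 333000 x g

ΔRCF = 1.118 × 10⁻⁵ × (r_max − r_min) × N² = 1.118 × 10⁻⁵ × 8.8 × 3,386,076,100 ≈ 333,135.7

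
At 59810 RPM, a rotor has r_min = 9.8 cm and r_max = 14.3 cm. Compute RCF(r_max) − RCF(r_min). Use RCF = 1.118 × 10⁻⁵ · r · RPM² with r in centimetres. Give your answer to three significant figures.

ΔRCF = 1.118 × 10⁻⁵ × (r_max − r_min) × N² = 1.118 × 10⁻⁵ × 4.5 × 3,577,236,100 ≈ 179,970.7

180000 ×g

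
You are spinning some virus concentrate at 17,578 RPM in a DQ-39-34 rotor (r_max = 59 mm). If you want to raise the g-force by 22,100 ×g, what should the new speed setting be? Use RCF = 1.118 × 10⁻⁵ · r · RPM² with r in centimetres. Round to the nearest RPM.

≈ 25378 RPM

r = 59 mm = 5.9 cm
Current RCF = 1.118 × 10⁻⁵ × 5.9 × (17578)² = 1.118 × 10⁻⁵ × 5.9 × 308,986,084 ≈ 20,381.3 × g
Target RCF = 20,381.3 + 22,100 = 42,481.3 × g
N² = 42,481.3 / (6.5962 × 10⁻⁵) = 644,026,864
N ≈ √644,026,864 ≈ 25,377.7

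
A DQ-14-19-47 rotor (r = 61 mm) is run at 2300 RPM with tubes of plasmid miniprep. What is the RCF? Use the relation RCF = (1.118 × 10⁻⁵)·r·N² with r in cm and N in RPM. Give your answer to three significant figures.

r = 61 mm = 6.1 cm
RCF = 1.118 × 10⁻⁵ × r × N²
RCF = 1.118 × 10⁻⁵ × 6.1 × (2300)² = 1.118 × 10⁻⁵ × 6.1 × 5,290,000 ≈ 360.8 × g

361 × g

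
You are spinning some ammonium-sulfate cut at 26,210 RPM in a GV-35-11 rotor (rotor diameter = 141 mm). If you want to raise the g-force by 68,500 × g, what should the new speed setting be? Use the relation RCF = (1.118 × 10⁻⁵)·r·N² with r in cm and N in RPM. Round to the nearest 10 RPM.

≈ 39450 RPM

r = 141 mm / 2 = 70.5 mm = 7.05 cm
Current RCF = 1.118 × 10⁻⁵ × 7.05 × (26210)² = 1.118 × 10⁻⁵ × 7.05 × 686,964,100 ≈ 54,145.8 × g
Target RCF = 54,145.8 + 68,500 = 122,645.8 × g
N² = 122,645.8 / (7.8819 × 10⁻⁵) = 1,556,043,594
N ≈ √1,556,043,594 ≈ 39,446.7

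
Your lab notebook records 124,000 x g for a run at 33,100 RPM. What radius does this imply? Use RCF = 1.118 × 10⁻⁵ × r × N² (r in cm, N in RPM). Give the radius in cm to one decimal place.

10.1 cm

124000 = 1.118 × 10⁻⁵ × r × (33100)²
r = 124000 / (1.118 × 10⁻⁵ × 1,095,610,000) = 124000 / 12248.92 ≈ 10.123 cm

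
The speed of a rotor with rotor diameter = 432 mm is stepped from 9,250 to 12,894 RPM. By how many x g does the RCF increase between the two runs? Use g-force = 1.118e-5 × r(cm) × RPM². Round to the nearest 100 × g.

≈ 19500 x g

r = 432 mm / 2 = 216 mm = 21.6 cm
RCF₁ = 1.118 × 10⁻⁵ × 21.6 × (9250)² = 1.118 × 10⁻⁵ × 21.6 × 85,562,500 ≈ 20,662.3 × g
RCF₂ = 1.118 × 10⁻⁵ × 21.6 × (12894)² = 1.118 × 10⁻⁵ × 21.6 × 166,255,236 ≈ 40,148.6 × g
Increase = 40,148.6 − 20,662.3 = 19,486.3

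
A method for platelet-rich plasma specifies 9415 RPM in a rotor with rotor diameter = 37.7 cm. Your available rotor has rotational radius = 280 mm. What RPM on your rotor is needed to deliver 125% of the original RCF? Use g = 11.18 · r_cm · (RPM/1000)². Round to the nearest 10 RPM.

Original rotor: r = 37.7 / 2 = 18.85 cm
RCF = 11.18 × r × (N/1000)²
RCF_original = 11.18 × 18.85 × (9.415)² = 11.18 × 18.85 × 88.642225 ≈ 18,680.7 × g
Target RCF = 1.25 × 18,680.7 ≈ 23,350.9 × g
Your rotor: r = 280 mm = 28.0 cm
23,350.9 = 11.18 × 28 × (N/1000)²
(N/1000)² = 23,350.9 / 313.04 = 74.59398
N = 1000 × √74.59398 ≈ 8,636.8

≈ 8640 RPM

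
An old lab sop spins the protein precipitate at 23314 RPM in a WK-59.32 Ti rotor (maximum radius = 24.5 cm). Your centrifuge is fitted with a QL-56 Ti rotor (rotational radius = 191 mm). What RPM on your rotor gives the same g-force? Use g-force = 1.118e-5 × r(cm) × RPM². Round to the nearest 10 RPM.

26400 RPM

RCF_original = 1.118 × 10⁻⁵ × 24.5 × (23314)² = 1.118 × 10⁻⁵ × 24.5 × 543,542,596 ≈ 148,881.8 × g
Your rotor: r = 191 mm = 19.1 cm
148,881.8 = 1.118 × 10⁻⁵ × 19.1 × N²
N² = 148,881.8 / (21.3538 × 10⁻⁵) = 697,214,547
N ≈ √697,214,547 ≈ 26,404.8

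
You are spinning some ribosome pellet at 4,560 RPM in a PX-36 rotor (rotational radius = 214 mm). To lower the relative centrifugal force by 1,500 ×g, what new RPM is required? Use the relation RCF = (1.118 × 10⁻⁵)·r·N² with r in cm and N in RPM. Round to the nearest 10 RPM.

3810 RPM

r = 214 mm = 21.4 cm
Current RCF = 1.118 × 10⁻⁵ × 21.4 × (4560)² = 1.118 × 10⁻⁵ × 21.4 × 20,793,600 ≈ 4,974.9 × g
Target RCF = 4,974.9 − 1,500 = 3,474.9 × g
N² = 3,474.9 / (23.9252 × 10⁻⁵) = 14,524,017
N ≈ √14,524,017 ≈ 3,811.0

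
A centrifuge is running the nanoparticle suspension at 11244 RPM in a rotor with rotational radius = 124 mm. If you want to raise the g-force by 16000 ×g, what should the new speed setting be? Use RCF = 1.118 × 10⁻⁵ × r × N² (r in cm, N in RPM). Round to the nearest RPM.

N₂ ≈ 15551 RPM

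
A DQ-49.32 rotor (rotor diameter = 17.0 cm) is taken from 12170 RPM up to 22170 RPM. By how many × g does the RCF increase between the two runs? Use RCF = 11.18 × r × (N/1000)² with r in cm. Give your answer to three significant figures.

≈ 32600 × g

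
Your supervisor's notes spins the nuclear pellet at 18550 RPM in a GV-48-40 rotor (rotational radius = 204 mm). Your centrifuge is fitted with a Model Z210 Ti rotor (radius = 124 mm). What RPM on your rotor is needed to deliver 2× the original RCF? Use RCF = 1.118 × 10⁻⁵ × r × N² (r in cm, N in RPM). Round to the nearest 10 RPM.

Original rotor: r = 204 mm = 20.4 cm
RCF_original = 1.118 × 10⁻⁵ × 20.4 × (18550)² = 1.118 × 10⁻⁵ × 20.4 × 344,102,500 ≈ 78,480.1 × g
Target RCF = 2 × 78,480.1 ≈ 156,960.2 × g
Your rotor: r = 124 mm = 12.4 cm
156,960.2 = 1.118 × 10⁻⁵ × 12.4 × N²
N² = 156,960.2 / (13.8632 × 10⁻⁵) = 1,132,207,571
N ≈ √1,132,207,571 ≈ 33,648.3

≈ 33650 RPM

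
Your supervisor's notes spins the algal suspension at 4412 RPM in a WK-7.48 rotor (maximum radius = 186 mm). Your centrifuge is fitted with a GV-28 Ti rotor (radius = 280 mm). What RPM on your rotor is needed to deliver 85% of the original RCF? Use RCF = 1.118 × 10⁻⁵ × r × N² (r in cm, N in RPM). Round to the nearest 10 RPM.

≈ 3320 RPM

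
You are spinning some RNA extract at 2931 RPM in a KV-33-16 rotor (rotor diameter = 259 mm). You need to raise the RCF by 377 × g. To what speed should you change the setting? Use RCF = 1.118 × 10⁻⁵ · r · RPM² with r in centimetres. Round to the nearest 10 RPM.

N₂ ≈ 3350 RPM

r = 259 mm / 2 = 129.5 mm = 12.95 cm
Current RCF = 1.118 × 10⁻⁵ × 12.95 × (2931)² = 1.118 × 10⁻⁵ × 12.95 × 8,590,761 ≈ 1,243.8 × g
Target RCF = 1,243.8 + 377 = 1,620.8 × g
N² = 1,620.8 / (14.4781 × 10⁻⁵) = 11,194,839
N ≈ √11,194,839 ≈ 3,345.9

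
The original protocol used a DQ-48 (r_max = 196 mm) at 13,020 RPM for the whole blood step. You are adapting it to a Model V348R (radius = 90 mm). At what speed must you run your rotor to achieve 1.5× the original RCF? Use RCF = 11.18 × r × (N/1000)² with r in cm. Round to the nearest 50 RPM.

23550 RPM

Original rotor: r = 196 mm = 19.6 cm
RCF_original = 11.18 × 19.6 × (13.02)² = 11.18 × 19.6 × 169.5204 ≈ 37,146.7 × g
Target RCF = 1.5 × 37,146.7 ≈ 55,720 × g
Your rotor: r = 90 mm = 9.0 cm
55,720 = 11.18 × 9 × (N/1000)²
(N/1000)² = 55,720 / 100.62 = 553.7666
N = 1000 × √553.7666 ≈ 23,532.2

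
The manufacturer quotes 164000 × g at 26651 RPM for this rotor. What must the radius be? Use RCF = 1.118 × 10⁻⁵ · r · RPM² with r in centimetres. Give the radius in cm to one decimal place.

164000 = 1.118 × 10⁻⁵ × r × (26651)²
r = 164000 / (1.118 × 10⁻⁵ × 710,275,801) = 164000 / 7940.883 ≈ 20.653 cm

r ≈ 20.7 cm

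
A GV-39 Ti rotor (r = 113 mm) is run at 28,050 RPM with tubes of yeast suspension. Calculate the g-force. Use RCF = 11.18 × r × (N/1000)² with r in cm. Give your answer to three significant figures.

r = 113 mm = 11.3 cm
RCF = 11.18 × r × (N/1000)²
RCF = 11.18 × 11.3 × (28.05)² = 11.18 × 11.3 × 786.8025 ≈ 99,399.9 × g

99400 x g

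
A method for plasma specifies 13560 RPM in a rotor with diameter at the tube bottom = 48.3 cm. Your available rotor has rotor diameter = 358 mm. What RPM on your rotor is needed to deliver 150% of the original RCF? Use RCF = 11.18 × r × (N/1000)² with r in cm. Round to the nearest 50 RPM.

19300 RPM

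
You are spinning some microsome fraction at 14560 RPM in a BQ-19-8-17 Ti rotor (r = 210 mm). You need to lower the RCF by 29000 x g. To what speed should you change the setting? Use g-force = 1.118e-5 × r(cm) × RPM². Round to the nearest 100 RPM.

r = 210 mm = 21.0 cm
Current RCF = 1.118 × 10⁻⁵ × 21 × (14560)² = 1.118 × 10⁻⁵ × 21 × 211,993,600 ≈ 49,771.9 × g
Target RCF = 49,771.9 − 29,000 = 20,771.9 × g
N² = 20,771.9 / (23.478 × 10⁻⁵) = 88,473,890
N ≈ √88,473,890 ≈ 9,406.1

9400 RPM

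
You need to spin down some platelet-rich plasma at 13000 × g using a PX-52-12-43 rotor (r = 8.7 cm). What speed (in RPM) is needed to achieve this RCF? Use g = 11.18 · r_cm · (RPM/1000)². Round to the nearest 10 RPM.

≈ 11560 RPM

13,000 = 11.18 × 8.7 × (N/1000)²
(N/1000)² = 13,000 / 97.266 = 133.6541
N = 1000 × √133.6541 ≈ 11,560.9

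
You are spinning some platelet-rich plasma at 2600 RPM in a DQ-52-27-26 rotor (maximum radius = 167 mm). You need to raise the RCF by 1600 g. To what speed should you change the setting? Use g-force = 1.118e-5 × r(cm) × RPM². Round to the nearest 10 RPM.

r = 167 mm = 16.7 cm
Current RCF = 1.118 × 10⁻⁵ × 16.7 × (2600)² = 1.118 × 10⁻⁵ × 16.7 × 6,760,000 ≈ 1,262.1 × g
Target RCF = 1,262.1 + 1,600 = 2,862.1 × g
N² = 2,862.1 / (18.6706 × 10⁻⁵) = 15,329,448
N ≈ √15,329,448 ≈ 3,915.3

3920 RPM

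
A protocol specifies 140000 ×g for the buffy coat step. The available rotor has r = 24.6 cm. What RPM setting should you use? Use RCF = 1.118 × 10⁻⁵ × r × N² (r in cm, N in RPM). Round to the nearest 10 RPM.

N ≈ 22560 RPM

140,000 = 1.118 × 10⁻⁵ × 24.6 × N²
N² = 140,000 / (27.5028 × 10⁻⁵) = 509,039,080
N ≈ √509,039,080 ≈ 22,561.9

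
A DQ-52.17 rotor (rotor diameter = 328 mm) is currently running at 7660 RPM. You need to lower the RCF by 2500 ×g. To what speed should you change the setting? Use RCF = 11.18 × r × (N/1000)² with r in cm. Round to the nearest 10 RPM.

N₂ ≈ 6710 RPM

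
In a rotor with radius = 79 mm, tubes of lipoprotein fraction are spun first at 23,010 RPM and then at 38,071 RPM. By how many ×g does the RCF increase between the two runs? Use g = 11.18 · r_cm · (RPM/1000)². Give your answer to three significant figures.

r = 79 mm = 7.9 cm
RCF₁ = 11.18 × 7.9 × (23.01)² = 11.18 × 7.9 × 529.4601 ≈ 46,763 × g
RCF₂ = 11.18 × 7.9 × (38.071)² = 11.18 × 7.9 × 1,449.401041 ≈ 128,014 × g
Increase = 128,014 − 46,763 = 81,251

≈ 81300 ×g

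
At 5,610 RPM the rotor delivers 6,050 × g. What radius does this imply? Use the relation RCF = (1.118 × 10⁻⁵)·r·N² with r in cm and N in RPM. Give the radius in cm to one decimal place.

6050 = 1.118 × 10⁻⁵ × r × (5610)²
r = 6050 / (1.118 × 10⁻⁵ × 31,472,100) = 6050 / 351.8581 ≈ 17.194 cm

r ≈ 17.2 cm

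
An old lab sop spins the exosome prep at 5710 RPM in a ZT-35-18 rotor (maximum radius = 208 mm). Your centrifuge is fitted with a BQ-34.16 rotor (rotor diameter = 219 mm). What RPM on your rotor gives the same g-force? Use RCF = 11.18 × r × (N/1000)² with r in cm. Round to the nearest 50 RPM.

≈ 7850 RPM

Original rotor: r = 208 mm = 20.8 cm
RCF_original = 11.18 × 20.8 × (5.71)² = 11.18 × 20.8 × 32.6041 ≈ 7,581.9 × g
Your rotor: r = 219 mm / 2 = 109.5 mm = 10.95 cm
7,581.9 = 11.18 × 10.95 × (N/1000)²
(N/1000)² = 7,581.9 / 122.421 = 61.933
N = 1000 × √61.933 ≈ 7,869.8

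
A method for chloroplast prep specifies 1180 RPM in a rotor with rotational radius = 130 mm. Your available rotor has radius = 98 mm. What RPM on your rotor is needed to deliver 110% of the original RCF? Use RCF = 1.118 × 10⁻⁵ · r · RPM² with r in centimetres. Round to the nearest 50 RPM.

Original rotor: r = 130 mm = 13.0 cm
RCF = 1.118 × 10⁻⁵ × r × N²
RCF_original = 1.118 × 10⁻⁵ × 13 × (1180)² = 1.118 × 10⁻⁵ × 13 × 1,392,400 ≈ 202.4 × g
Target RCF = 1.1 × 202.4 ≈ 222.6 × g
Your rotor: r = 98 mm = 9.8 cm
222.6 = 1.118 × 10⁻⁵ × 9.8 × N²
N² = 222.6 / (10.9564 × 10⁻⁵) = 2,031,689
N ≈ √2,031,689 ≈ 1,425.4

1450 RPM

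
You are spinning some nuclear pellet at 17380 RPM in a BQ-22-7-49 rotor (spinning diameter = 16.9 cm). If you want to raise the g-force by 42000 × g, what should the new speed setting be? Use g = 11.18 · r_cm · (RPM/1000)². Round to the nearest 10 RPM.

r = 16.9 / 2 = 8.45 cm
Current RCF = 11.18 × 8.45 × (17.38)² = 11.18 × 8.45 × 302.0644 ≈ 28,536.3 × g
Target RCF = 28,536.3 + 42,000 = 70,536.3 × g
(N/1000)² = 70,536.3 / 94.471 = 746.645
N = 1000 × √746.645 ≈ 27,324.8

N₂ ≈ 27320 RPM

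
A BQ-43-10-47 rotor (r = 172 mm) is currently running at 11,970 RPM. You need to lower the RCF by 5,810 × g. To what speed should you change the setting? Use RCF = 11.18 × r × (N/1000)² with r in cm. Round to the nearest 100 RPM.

10600 RPM

r = 172 mm = 17.2 cm
Current RCF = 11.18 × 17.2 × (11.97)² = 11.18 × 17.2 × 143.2809 ≈ 27,552.3 × g
Target RCF = 27,552.3 − 5,810 = 21,742.3 × g
(N/1000)² = 21,742.3 / 192.296 = 113.0668
N = 1000 × √113.0668 ≈ 10,633.3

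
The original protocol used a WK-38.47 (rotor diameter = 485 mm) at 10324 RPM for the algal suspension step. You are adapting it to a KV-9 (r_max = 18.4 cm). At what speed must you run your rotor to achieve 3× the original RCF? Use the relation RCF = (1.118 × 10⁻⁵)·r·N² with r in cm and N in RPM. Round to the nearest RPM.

≈ 20528 RPM

Original rotor: r = 485 mm / 2 = 242.5 mm = 24.25 cm
RCF_original = 1.118 × 10⁻⁵ × 24.25 × (10324)² = 1.118 × 10⁻⁵ × 24.25 × 106,584,976 ≈ 28,896.8 × g
Target RCF = 3 × 28,896.8 ≈ 86,690.4 × g
86,690.4 = 1.118 × 10⁻⁵ × 18.4 × N²
N² = 86,690.4 / (20.5712 × 10⁻⁵) = 421,416,349
N ≈ √421,416,349 ≈ 20,528.4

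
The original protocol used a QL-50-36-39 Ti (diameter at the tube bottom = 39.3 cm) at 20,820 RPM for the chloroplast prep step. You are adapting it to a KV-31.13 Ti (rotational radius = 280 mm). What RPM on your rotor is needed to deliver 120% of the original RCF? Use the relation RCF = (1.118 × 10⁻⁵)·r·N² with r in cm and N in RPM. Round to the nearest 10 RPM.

Original rotor: r = 39.3 / 2 = 19.65 cm
RCF_original = 1.118 × 10⁻⁵ × 19.65 × (20820)² = 1.118 × 10⁻⁵ × 19.65 × 433,472,400 ≈ 95,228.3 × g
Target RCF = 1.2 × 95,228.3 ≈ 114,274 × g
Your rotor: r = 280 mm = 28.0 cm
114,274 = 1.118 × 10⁻⁵ × 28 × N²
N² = 114,274 / (31.304 × 10⁻⁵) = 365,046,001
N ≈ √365,046,001 ≈ 19,106.2

19110 RPM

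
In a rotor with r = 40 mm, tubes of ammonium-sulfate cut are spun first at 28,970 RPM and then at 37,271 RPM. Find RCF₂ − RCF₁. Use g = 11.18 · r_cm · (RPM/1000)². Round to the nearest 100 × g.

r = 40 mm = 4.0 cm
RCF₁ = 11.18 × 4 × (28.97)² = 11.18 × 4 × 839.2609 ≈ 37,531.7 × g
RCF₂ = 11.18 × 4 × (37.271)² = 11.18 × 4 × 1,389.127441 ≈ 62,121.8 × g
Increase = 62,121.8 − 37,531.7 = 24,590.1

24600 ×g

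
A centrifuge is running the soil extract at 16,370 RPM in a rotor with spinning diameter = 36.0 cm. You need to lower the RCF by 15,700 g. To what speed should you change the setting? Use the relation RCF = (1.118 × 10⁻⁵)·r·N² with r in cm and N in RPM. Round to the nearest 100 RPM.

r = 36.0 / 2 = 18 cm
Current RCF = 1.118 × 10⁻⁵ × 18 × (16370)² = 1.118 × 10⁻⁵ × 18 × 267,976,900 ≈ 53,927.7 × g
Target RCF = 53,927.7 − 15,700 = 38,227.7 × g
N² = 38,227.7 / (20.124 × 10⁻⁵) = 189,960,743
N ≈ √189,960,743 ≈ 13,782.6

≈ 13800 RPM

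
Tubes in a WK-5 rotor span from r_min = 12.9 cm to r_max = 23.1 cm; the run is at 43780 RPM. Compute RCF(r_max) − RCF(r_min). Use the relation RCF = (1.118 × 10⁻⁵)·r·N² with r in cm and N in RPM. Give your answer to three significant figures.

219000 × g

RCF_max = 1.118 × 10⁻⁵ × 23.1 × (43780)² = 1.118 × 10⁻⁵ × 23.1 × 1,916,688,400 ≈ 495,000.1 × g
RCF_min = 1.118 × 10⁻⁵ × 12.9 × (43780)² = 1.118 × 10⁻⁵ × 12.9 × 1,916,688,400 ≈ 276,428.6 × g
ΔRCF = 495,000.1 − 276,428.6 = 218,571.5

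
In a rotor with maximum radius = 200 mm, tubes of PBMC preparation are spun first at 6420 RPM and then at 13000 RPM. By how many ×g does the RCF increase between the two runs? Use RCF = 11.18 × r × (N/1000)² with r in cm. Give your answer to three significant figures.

r = 200 mm = 20.0 cm
RCF₁ = 11.18 × 20 × (6.42)² = 11.18 × 20 × 41.2164 ≈ 9,216 × g
RCF₂ = 11.18 × 20 × (13)² = 11.18 × 20 × 169 ≈ 37,788.4 × g
Increase = 37,788.4 − 9,216 = 28,572.4

28600 ×g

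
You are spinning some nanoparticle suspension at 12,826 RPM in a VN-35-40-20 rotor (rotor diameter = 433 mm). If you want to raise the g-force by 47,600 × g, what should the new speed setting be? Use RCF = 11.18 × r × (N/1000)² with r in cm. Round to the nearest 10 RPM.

r = 433 mm / 2 = 216.5 mm = 21.65 cm
Current RCF = 11.18 × 21.65 × (12.826)² = 11.18 × 21.65 × 164.506276 ≈ 39,818.3 × g
Target RCF = 39,818.3 + 47,600 = 87,418.3 × g
(N/1000)² = 87,418.3 / 242.047 = 361.1625
N = 1000 × √361.1625 ≈ 19,004.3

N₂ ≈ 19000 RPM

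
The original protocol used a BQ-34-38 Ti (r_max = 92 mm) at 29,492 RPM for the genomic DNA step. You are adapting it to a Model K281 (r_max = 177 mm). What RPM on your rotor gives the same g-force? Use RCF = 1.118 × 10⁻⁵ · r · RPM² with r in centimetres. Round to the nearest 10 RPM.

21260 RPM

Original rotor: r = 92 mm = 9.2 cm
RCF = 1.118 × 10⁻⁵ × r × N²
RCF_original = 1.118 × 10⁻⁵ × 9.2 × (29492)² = 1.118 × 10⁻⁵ × 9.2 × 869,778,064 ≈ 89,461.9 × g
Your rotor: r = 177 mm = 17.7 cm
89,461.9 = 1.118 × 10⁻⁵ × 17.7 × N²
N² = 89,461.9 / (19.7886 × 10⁻⁵) = 452,088,071
N ≈ √452,088,071 ≈ 21,262.4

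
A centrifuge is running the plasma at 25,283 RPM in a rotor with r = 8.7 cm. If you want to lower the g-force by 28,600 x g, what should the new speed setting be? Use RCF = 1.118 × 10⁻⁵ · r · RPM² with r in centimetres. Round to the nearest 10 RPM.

≈ 18580 RPM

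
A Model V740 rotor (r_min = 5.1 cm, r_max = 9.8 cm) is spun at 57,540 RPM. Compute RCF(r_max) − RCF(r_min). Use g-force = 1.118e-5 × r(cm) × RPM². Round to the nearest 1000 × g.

174000 × g

ΔRCF = 1.118 × 10⁻⁵ × (r_max − r_min) × N² = 1.118 × 10⁻⁵ × 4.7 × 3,310,851,600 ≈ 173,972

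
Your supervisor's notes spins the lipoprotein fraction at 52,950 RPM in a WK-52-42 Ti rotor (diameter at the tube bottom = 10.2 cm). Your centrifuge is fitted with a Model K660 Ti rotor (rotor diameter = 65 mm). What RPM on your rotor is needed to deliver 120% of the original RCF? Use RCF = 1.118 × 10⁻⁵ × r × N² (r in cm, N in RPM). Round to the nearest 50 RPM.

72650 RPM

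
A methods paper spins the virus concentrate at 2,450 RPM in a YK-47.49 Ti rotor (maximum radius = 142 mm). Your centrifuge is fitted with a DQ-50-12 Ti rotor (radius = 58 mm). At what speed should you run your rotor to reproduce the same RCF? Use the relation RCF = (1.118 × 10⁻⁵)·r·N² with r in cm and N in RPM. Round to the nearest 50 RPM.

3850 RPM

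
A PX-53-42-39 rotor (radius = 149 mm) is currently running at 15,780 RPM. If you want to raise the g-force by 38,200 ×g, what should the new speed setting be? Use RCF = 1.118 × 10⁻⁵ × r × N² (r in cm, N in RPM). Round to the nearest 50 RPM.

r = 149 mm = 14.9 cm
Current RCF = 1.118 × 10⁻⁵ × 14.9 × (15780)² = 1.118 × 10⁻⁵ × 14.9 × 249,008,400 ≈ 41,480.3 × g
Target RCF = 41,480.3 + 38,200 = 79,680.3 × g
N² = 79,680.3 / (16.6582 × 10⁻⁵) = 478,324,789
N ≈ √478,324,789 ≈ 21,870.6

N₂ ≈ 21850 RPM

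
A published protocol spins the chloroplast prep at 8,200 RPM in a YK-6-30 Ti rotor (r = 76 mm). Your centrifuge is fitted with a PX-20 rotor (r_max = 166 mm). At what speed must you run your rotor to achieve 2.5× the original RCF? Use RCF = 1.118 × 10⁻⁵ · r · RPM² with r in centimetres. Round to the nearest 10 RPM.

Original rotor: r = 76 mm = 7.6 cm
RCF = 1.118 × 10⁻⁵ × r × N²
RCF_original = 1.118 × 10⁻⁵ × 7.6 × (8200)² = 1.118 × 10⁻⁵ × 7.6 × 67,240,000 ≈ 5,713.2 × g
Target RCF = 2.5 × 5,713.2 ≈ 14,283 × g
Your rotor: r = 166 mm = 16.6 cm
14,283 = 1.118 × 10⁻⁵ × 16.6 × N²
N² = 14,283 / (18.5588 × 10⁻⁵) = 76,960,795
N ≈ √76,960,795 ≈ 8,772.7

≈ 8770 RPM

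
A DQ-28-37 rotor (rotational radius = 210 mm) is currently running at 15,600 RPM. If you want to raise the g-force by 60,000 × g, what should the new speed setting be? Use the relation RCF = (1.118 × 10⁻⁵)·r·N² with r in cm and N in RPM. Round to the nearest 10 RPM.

≈ 22340 RPM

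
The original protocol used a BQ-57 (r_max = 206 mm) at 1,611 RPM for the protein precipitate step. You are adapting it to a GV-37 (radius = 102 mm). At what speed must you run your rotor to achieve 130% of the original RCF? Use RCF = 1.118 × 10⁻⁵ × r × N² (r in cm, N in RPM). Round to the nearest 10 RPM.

2610 RPM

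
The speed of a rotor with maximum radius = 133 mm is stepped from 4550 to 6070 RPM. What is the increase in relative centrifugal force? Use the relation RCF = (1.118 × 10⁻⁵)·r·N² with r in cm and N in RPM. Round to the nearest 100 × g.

r = 133 mm = 13.3 cm
RCF₁ = 1.118 × 10⁻⁵ × 13.3 × (4550)² = 1.118 × 10⁻⁵ × 13.3 × 20,702,500 ≈ 3,078.3 × g
RCF₂ = 1.118 × 10⁻⁵ × 13.3 × (6070)² = 1.118 × 10⁻⁵ × 13.3 × 36,844,900 ≈ 5,478.6 × g
Increase = 5,478.6 − 3,078.3 = 2,400.3

2400 x g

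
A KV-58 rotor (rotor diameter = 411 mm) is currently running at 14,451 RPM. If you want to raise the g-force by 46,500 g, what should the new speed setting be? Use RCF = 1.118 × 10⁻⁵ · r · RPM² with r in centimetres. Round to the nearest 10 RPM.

r = 411 mm / 2 = 205.5 mm = 20.55 cm
Current RCF = 1.118 × 10⁻⁵ × 20.55 × (14451)² = 1.118 × 10⁻⁵ × 20.55 × 208,831,401 ≈ 47,978.8 × g
Target RCF = 47,978.8 + 46,500 = 94,478.8 × g
N² = 94,478.8 / (22.9749 × 10⁻⁵) = 411,226,164
N ≈ √411,226,164 ≈ 20,278.7

≈ 20280 RPM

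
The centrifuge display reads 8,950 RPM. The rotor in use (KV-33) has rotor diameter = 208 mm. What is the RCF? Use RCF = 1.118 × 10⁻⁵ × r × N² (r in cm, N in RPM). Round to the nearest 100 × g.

RCF ≈ 9300 x g

r = 208 mm / 2 = 104 mm = 10.4 cm
RCF = 1.118 × 10⁻⁵ × 10.4 × (8950)² = 1.118 × 10⁻⁵ × 10.4 × 80,102,500 ≈ 9,313.7 × g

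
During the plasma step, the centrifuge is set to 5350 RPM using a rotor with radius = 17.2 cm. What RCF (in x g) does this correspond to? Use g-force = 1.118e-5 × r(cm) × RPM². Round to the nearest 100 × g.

5500 x g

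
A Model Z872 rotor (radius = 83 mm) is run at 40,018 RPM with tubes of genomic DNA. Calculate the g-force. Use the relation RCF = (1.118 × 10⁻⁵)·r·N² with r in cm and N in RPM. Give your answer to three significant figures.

RCF ≈ 149000 g

r = 83 mm = 8.3 cm
RCF = 1.118 × 10⁻⁵ × 8.3 × (40018)² = 1.118 × 10⁻⁵ × 8.3 × 1,601,440,324 ≈ 148,604.1 × g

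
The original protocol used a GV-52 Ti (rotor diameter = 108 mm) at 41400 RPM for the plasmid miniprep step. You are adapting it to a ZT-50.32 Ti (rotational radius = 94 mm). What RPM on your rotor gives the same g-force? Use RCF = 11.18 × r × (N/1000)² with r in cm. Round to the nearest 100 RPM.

31400 RPM

Original rotor: r = 108 mm / 2 = 54 mm = 5.4 cm
RCF = 11.18 × r × (N/1000)²
RCF_original = 11.18 × 5.4 × (41.4)² = 11.18 × 5.4 × 1,713.96 ≈ 103,475.2 × g
Your rotor: r = 94 mm = 9.4 cm
103,475.2 = 11.18 × 9.4 × (N/1000)²
(N/1000)² = 103,475.2 / 105.092 = 984.6154
N = 1000 × √984.6154 ≈ 31,378.6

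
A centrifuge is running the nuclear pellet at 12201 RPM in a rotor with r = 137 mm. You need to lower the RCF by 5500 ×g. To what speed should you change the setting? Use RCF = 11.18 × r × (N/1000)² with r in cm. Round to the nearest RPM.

r = 137 mm = 13.7 cm
Current RCF = 11.18 × 13.7 × (12.201)² = 11.18 × 13.7 × 148.864401 ≈ 22,801 × g
Target RCF = 22,801 − 5,500 = 17,301 × g
(N/1000)² = 17,301 / 153.166 = 112.9559
N = 1000 × √112.9559 ≈ 10,628.1

N₂ ≈ 10628 RPM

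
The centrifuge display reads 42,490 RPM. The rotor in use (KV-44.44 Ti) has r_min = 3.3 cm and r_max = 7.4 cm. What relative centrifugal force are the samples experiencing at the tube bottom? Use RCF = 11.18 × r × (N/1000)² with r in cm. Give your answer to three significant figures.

149000 × g

Use r_max = 7.4 cm.
RCF = 11.18 × 7.4 × (42.49)² = 11.18 × 7.4 × 1,805.4001 ≈ 149,364.4 × g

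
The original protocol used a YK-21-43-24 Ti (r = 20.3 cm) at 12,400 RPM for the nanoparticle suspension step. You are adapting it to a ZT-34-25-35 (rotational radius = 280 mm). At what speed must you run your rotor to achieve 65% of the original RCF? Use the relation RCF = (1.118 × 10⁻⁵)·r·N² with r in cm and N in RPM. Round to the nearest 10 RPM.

≈ 8510 RPM

RCF_original = 1.118 × 10⁻⁵ × 20.3 × (12400)² = 1.118 × 10⁻⁵ × 20.3 × 153,760,000 ≈ 34,896.4 × g
Target RCF = 0.65 × 34,896.4 ≈ 22,682.7 × g
Your rotor: r = 280 mm = 28.0 cm
22,682.7 = 1.118 × 10⁻⁵ × 28 × N²
N² = 22,682.7 / (31.304 × 10⁻⁵) = 72,459,430
N ≈ √72,459,430 ≈ 8,512.3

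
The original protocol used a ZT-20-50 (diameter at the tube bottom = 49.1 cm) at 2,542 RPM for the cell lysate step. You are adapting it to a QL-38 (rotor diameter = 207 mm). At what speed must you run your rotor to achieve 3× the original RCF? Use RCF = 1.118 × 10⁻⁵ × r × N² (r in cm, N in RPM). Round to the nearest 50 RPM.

6800 RPM

Original rotor: r = 49.1 / 2 = 24.55 cm
RCF_original = 1.118 × 10⁻⁵ × 24.55 × (2542)² = 1.118 × 10⁻⁵ × 24.55 × 6,461,764 ≈ 1,773.6 × g
Target RCF = 3 × 1,773.6 ≈ 5,320.8 × g
Your rotor: r = 207 mm / 2 = 103.5 mm = 10.35 cm
5,320.8 = 1.118 × 10⁻⁵ × 10.35 × N²
N² = 5,320.8 / (11.5713 × 10⁻⁵) = 45,982,733
N ≈ √45,982,733 ≈ 6,781.1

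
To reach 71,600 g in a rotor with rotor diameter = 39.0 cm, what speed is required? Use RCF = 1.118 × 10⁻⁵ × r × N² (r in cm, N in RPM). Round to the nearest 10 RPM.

r = 39.0 / 2 = 19.5 cm
71,600 = 1.118 × 10⁻⁵ × 19.5 × N²
N² = 71,600 / (21.801 × 10⁻⁵) = 328,425,302
N ≈ √328,425,302 ≈ 18,122.5

≈ 18120 RPM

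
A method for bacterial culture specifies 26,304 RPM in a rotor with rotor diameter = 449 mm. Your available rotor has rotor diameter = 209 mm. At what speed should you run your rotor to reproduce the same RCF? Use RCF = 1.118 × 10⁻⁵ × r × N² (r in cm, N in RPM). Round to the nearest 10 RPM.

Original rotor: r = 449 mm / 2 = 224.5 mm = 22.45 cm
RCF = 1.118 × 10⁻⁵ × r × N²
RCF_original = 1.118 × 10⁻⁵ × 22.45 × (26304)² = 1.118 × 10⁻⁵ × 22.45 × 691,900,416 ≈ 173,660.8 × g
Your rotor: r = 209 mm / 2 = 104.5 mm = 10.45 cm
173,660.8 = 1.118 × 10⁻⁵ × 10.45 × N²
N² = 173,660.8 / (11.6831 × 10⁻⁵) = 1,486,427,404
N ≈ √1,486,427,404 ≈ 38,554.2

≈ 38550 RPM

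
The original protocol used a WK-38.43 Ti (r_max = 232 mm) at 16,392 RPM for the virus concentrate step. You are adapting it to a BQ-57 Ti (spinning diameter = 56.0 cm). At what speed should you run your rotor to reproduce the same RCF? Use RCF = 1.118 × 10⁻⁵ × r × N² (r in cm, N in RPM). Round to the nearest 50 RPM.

Original rotor: r = 232 mm = 23.2 cm
RCF_original = 1.118 × 10⁻⁵ × 23.2 × (16392)² = 1.118 × 10⁻⁵ × 23.2 × 268,697,664 ≈ 69,693.7 × g
Your rotor: r = 56.0 / 2 = 28 cm
69,693.7 = 1.118 × 10⁻⁵ × 28 × N²
N² = 69,693.7 / (31.304 × 10⁻⁵) = 222,635,127
N ≈ √222,635,127 ≈ 14,921.0

14900 RPM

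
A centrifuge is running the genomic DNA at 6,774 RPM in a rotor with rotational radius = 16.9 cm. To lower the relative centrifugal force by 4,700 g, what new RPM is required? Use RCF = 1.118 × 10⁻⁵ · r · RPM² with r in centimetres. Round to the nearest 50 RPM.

≈ 4600 RPM

Current RCF = 1.118 × 10⁻⁵ × 16.9 × (6774)² = 1.118 × 10⁻⁵ × 16.9 × 45,887,076 ≈ 8,670 × g
Target RCF = 8,670 − 4,700 = 3,970 × g
N² = 3,970 / (18.8942 × 10⁻⁵) = 21,011,739
N ≈ √21,011,739 ≈ 4,583.9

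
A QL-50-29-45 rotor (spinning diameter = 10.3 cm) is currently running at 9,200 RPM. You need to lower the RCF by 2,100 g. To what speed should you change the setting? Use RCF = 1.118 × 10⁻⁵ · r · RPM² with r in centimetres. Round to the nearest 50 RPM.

6950 RPM

r = 10.3 / 2 = 5.15 cm
Current RCF = 1.118 × 10⁻⁵ × 5.15 × (9200)² = 1.118 × 10⁻⁵ × 5.15 × 84,640,000 ≈ 4,873.3 × g
Target RCF = 4,873.3 − 2,100 = 2,773.3 × g
N² = 2,773.3 / (5.7577 × 10⁻⁵) = 48,166,803
N ≈ √48,166,803 ≈ 6,940.2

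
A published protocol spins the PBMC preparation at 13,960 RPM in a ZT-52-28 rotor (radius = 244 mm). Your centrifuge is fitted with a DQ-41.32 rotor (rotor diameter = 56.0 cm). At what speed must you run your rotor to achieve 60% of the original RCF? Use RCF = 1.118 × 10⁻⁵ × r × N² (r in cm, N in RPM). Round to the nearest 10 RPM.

Original rotor: r = 244 mm = 24.4 cm
RCF = 1.118 × 10⁻⁵ × r × N²
RCF_original = 1.118 × 10⁻⁵ × 24.4 × (13960)² = 1.118 × 10⁻⁵ × 24.4 × 194,881,600 ≈ 53,162.1 × g
Target RCF = 0.6 × 53,162.1 ≈ 31,897.3 × g
Your rotor: r = 56.0 / 2 = 28 cm
31,897.3 = 1.118 × 10⁻⁵ × 28 × N²
N² = 31,897.3 / (31.304 × 10⁻⁵) = 101,895,285
N ≈ √101,895,285 ≈ 10,094.3

≈ 10090 RPM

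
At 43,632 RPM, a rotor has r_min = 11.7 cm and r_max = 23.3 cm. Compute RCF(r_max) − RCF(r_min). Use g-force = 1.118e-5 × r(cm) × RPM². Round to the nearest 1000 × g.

RCF_max = 1.118 × 10⁻⁵ × 23.3 × (43632)² = 1.118 × 10⁻⁵ × 23.3 × 1,903,751,424 ≈ 495,915.8 × g
RCF_min = 1.118 × 10⁻⁵ × 11.7 × (43632)² = 1.118 × 10⁻⁵ × 11.7 × 1,903,751,424 ≈ 249,022.1 × g
ΔRCF = 495,915.8 − 249,022.1 = 246,893.7

≈ 247000 g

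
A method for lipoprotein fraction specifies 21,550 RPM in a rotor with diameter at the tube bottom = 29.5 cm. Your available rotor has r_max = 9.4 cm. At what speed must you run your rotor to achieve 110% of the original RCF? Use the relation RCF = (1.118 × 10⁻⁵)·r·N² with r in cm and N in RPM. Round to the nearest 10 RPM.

≈ 28310 RPM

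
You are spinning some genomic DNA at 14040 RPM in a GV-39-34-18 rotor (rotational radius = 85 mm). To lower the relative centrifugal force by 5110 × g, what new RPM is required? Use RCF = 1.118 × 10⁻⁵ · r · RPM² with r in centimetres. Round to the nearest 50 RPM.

N₂ ≈ 11950 RPM

r = 85 mm = 8.5 cm
Current RCF = 1.118 × 10⁻⁵ × 8.5 × (14040)² = 1.118 × 10⁻⁵ × 8.5 × 197,121,600 ≈ 18,732.5 × g
Target RCF = 18,732.5 − 5,110 = 13,622.5 × g
N² = 13,622.5 / (9.503 × 10⁻⁵) = 143,349,469
N ≈ √143,349,469 ≈ 11,972.9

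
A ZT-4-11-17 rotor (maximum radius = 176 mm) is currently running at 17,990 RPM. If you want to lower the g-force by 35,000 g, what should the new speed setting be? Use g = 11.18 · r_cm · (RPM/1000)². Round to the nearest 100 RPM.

r = 176 mm = 17.6 cm
Current RCF = 11.18 × 17.6 × (17.99)² = 11.18 × 17.6 × 323.6401 ≈ 63,682 × g
Target RCF = 63,682 − 35,000 = 28,682 × g
(N/1000)² = 28,682 / 196.768 = 145.7656
N = 1000 × √145.7656 ≈ 12,073.3

≈ 12100 RPM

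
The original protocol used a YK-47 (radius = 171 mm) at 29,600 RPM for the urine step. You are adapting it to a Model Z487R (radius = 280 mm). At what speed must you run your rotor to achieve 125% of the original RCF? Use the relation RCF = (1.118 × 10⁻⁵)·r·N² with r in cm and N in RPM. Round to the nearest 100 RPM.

25900 RPM

Original rotor: r = 171 mm = 17.1 cm
RCF_original = 1.118 × 10⁻⁵ × 17.1 × (29600)² = 1.118 × 10⁻⁵ × 17.1 × 876,160,000 ≈ 167,502.5 × g
Target RCF = 1.25 × 167,502.5 ≈ 209,378.1 × g
Your rotor: r = 280 mm = 28.0 cm
209,378.1 = 1.118 × 10⁻⁵ × 28 × N²
N² = 209,378.1 / (31.304 × 10⁻⁵) = 668,854,140
N ≈ √668,854,140 ≈ 25,862.2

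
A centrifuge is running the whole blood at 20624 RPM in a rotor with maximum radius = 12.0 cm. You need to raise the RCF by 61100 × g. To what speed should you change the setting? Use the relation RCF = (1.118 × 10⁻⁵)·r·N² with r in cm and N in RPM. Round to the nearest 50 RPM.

Current RCF = 1.118 × 10⁻⁵ × 12 × (20624)² = 1.118 × 10⁻⁵ × 12 × 425,349,376 ≈ 57,064.9 × g
Target RCF = 57,064.9 + 61,100 = 118,164.9 × g
N² = 118,164.9 / (13.416 × 10⁻⁵) = 880,775,939
N ≈ √880,775,939 ≈ 29,677.9

29700 RPM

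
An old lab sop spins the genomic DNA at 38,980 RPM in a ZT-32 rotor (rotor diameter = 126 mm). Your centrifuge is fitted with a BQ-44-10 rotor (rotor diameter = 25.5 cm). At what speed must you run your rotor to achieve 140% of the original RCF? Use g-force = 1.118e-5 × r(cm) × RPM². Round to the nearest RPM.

≈ 32421 RPM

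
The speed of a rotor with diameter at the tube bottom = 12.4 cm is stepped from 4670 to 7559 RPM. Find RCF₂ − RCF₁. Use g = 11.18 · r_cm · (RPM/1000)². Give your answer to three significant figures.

r = 12.4 / 2 = 6.2 cm
RCF₁ = 11.18 × 6.2 × (4.67)² = 11.18 × 6.2 × 21.8089 ≈ 1,511.7 × g
RCF₂ = 11.18 × 6.2 × (7.559)² = 11.18 × 6.2 × 57.138481 ≈ 3,960.6 × g
Increase = 3,960.6 − 1,511.7 = 2,448.9

2450 x g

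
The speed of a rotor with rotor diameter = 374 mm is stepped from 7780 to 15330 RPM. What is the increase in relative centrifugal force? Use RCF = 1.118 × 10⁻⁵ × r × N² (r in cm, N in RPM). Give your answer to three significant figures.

≈ 36500 x g

r = 374 mm / 2 = 187 mm = 18.7 cm
RCF₁ = 1.118 × 10⁻⁵ × 18.7 × (7780)² = 1.118 × 10⁻⁵ × 18.7 × 60,528,400 ≈ 12,654.4 × g
RCF₂ = 1.118 × 10⁻⁵ × 18.7 × (15330)² = 1.118 × 10⁻⁵ × 18.7 × 235,008,900 ≈ 49,132.4 × g
Increase = 49,132.4 − 12,654.4 = 36,478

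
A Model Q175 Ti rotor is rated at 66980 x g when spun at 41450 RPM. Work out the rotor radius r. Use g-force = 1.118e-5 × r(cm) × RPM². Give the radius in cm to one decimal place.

3.5 cm

66980 = 1.118 × 10⁻⁵ × r × (41450)²
r = 66980 / (1.118 × 10⁻⁵ × 1,718,102,500) = 66980 / 19208.39 ≈ 3.487 cm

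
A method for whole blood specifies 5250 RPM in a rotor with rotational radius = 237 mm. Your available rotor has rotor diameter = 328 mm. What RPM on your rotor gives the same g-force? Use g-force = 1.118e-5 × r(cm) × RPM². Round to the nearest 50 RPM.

Original rotor: r = 237 mm = 23.7 cm
RCF_original = 1.118 × 10⁻⁵ × 23.7 × (5250)² = 1.118 × 10⁻⁵ × 23.7 × 27,562,500 ≈ 7,303.1 × g
Your rotor: r = 328 mm / 2 = 164 mm = 16.4 cm
7,303.1 = 1.118 × 10⁻⁵ × 16.4 × N²
N² = 7,303.1 / (18.3352 × 10⁻⁵) = 39,831,035
N ≈ √39,831,035 ≈ 6,311.2

≈ 6300 RPM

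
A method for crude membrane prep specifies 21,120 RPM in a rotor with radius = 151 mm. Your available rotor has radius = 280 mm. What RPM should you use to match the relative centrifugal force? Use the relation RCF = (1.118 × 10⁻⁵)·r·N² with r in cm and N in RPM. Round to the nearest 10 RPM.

15510 RPM

Original rotor: r = 151 mm = 15.1 cm
RCF = 1.118 × 10⁻⁵ × r × N²
RCF_original = 1.118 × 10⁻⁵ × 15.1 × (21120)² = 1.118 × 10⁻⁵ × 15.1 × 446,054,400 ≈ 75,302 × g
Your rotor: r = 280 mm = 28.0 cm
75,302 = 1.118 × 10⁻⁵ × 28 × N²
N² = 75,302 / (31.304 × 10⁻⁵) = 240,550,728
N ≈ √240,550,728 ≈ 15,509.7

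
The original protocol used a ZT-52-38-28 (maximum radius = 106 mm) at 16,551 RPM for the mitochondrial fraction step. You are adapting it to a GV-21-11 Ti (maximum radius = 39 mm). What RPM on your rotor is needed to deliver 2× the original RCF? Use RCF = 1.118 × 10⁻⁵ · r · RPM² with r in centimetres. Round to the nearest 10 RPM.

38590 RPM

Original rotor: r = 106 mm = 10.6 cm
RCF_original = 1.118 × 10⁻⁵ × 10.6 × (16551)² = 1.118 × 10⁻⁵ × 10.6 × 273,935,601 ≈ 32,463.6 × g
Target RCF = 2 × 32,463.6 ≈ 64,927.2 × g
Your rotor: r = 39 mm = 3.9 cm
64,927.2 = 1.118 × 10⁻⁵ × 3.9 × N²
N² = 64,927.2 / (4.3602 × 10⁻⁵) = 1,489,087,657
N ≈ √1,489,087,657 ≈ 38,588.7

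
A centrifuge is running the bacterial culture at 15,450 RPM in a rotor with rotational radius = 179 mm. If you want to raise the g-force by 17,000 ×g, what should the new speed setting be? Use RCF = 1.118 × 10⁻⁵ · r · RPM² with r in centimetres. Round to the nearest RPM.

≈ 17990 RPM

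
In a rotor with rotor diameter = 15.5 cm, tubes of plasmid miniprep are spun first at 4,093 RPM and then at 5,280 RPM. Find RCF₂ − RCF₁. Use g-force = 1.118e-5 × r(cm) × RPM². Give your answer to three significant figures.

r = 15.5 / 2 = 7.75 cm
RCF₁ = 1.118 × 10⁻⁵ × 7.75 × (4093)² = 1.118 × 10⁻⁵ × 7.75 × 16,752,649 ≈ 1,451.5 × g
RCF₂ = 1.118 × 10⁻⁵ × 7.75 × (5280)² = 1.118 × 10⁻⁵ × 7.75 × 27,878,400 ≈ 2,415.5 × g
Increase = 2,415.5 − 1,451.5 = 964

964 ×g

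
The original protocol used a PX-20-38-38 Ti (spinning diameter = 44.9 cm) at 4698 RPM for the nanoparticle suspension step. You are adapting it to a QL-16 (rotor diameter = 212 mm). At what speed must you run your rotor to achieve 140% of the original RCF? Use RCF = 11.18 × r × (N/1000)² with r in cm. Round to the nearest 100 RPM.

Original rotor: r = 44.9 / 2 = 22.45 cm
RCF_original = 11.18 × 22.45 × (4.698)² = 11.18 × 22.45 × 22.071204 ≈ 5,539.7 × g
Target RCF = 1.4 × 5,539.7 ≈ 7,755.6 × g
Your rotor: r = 212 mm / 2 = 106 mm = 10.6 cm
7,755.6 = 11.18 × 10.6 × (N/1000)²
(N/1000)² = 7,755.6 / 118.508 = 65.44368
N = 1000 × √65.44368 ≈ 8,089.7

8100 RPM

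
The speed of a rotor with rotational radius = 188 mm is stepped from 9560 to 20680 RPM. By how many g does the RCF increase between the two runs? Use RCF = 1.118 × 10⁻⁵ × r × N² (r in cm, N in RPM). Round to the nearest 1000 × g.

71000 g

r = 188 mm = 18.8 cm
RCF₁ = 1.118 × 10⁻⁵ × 18.8 × (9560)² = 1.118 × 10⁻⁵ × 18.8 × 91,393,600 ≈ 19,209.5 × g
RCF₂ = 1.118 × 10⁻⁵ × 18.8 × (20680)² = 1.118 × 10⁻⁵ × 18.8 × 427,662,400 ≈ 89,887.8 × g
Increase = 89,887.8 − 19,209.5 = 70,678.3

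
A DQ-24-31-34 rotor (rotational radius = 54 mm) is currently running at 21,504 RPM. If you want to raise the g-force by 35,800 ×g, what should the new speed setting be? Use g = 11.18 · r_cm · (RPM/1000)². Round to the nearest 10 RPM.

32490 RPM

r = 54 mm = 5.4 cm
Current RCF = 11.18 × 5.4 × (21.504)² = 11.18 × 5.4 × 462.422016 ≈ 27,917.3 × g
Target RCF = 27,917.3 + 35,800 = 63,717.3 × g
(N/1000)² = 63,717.3 / 60.372 = 1055.411
N = 1000 × √1055.411 ≈ 32,487.1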